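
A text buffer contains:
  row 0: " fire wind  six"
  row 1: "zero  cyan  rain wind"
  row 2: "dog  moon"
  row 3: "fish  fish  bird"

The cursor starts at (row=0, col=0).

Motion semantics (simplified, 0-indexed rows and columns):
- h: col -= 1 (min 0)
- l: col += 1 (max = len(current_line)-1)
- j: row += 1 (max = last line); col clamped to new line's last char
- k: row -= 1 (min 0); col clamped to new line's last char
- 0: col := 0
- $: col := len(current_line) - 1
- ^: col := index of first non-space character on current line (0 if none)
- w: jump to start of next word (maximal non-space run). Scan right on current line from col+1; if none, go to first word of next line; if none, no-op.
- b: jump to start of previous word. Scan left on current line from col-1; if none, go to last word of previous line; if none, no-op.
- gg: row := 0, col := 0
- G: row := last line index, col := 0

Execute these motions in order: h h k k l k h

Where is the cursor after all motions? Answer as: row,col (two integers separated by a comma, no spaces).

After 1 (h): row=0 col=0 char='_'
After 2 (h): row=0 col=0 char='_'
After 3 (k): row=0 col=0 char='_'
After 4 (k): row=0 col=0 char='_'
After 5 (l): row=0 col=1 char='f'
After 6 (k): row=0 col=1 char='f'
After 7 (h): row=0 col=0 char='_'

Answer: 0,0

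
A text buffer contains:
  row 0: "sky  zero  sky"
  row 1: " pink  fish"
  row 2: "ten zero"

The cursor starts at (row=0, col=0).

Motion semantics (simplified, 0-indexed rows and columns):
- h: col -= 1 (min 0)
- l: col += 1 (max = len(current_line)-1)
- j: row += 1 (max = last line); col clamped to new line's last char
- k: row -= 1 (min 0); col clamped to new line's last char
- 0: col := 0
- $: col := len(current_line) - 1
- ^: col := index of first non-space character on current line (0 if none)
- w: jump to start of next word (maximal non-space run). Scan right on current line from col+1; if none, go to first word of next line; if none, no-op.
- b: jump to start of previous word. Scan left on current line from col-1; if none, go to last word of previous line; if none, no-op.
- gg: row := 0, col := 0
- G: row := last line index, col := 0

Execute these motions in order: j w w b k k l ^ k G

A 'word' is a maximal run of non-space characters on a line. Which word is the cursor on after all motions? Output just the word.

Answer: ten

Derivation:
After 1 (j): row=1 col=0 char='_'
After 2 (w): row=1 col=1 char='p'
After 3 (w): row=1 col=7 char='f'
After 4 (b): row=1 col=1 char='p'
After 5 (k): row=0 col=1 char='k'
After 6 (k): row=0 col=1 char='k'
After 7 (l): row=0 col=2 char='y'
After 8 (^): row=0 col=0 char='s'
After 9 (k): row=0 col=0 char='s'
After 10 (G): row=2 col=0 char='t'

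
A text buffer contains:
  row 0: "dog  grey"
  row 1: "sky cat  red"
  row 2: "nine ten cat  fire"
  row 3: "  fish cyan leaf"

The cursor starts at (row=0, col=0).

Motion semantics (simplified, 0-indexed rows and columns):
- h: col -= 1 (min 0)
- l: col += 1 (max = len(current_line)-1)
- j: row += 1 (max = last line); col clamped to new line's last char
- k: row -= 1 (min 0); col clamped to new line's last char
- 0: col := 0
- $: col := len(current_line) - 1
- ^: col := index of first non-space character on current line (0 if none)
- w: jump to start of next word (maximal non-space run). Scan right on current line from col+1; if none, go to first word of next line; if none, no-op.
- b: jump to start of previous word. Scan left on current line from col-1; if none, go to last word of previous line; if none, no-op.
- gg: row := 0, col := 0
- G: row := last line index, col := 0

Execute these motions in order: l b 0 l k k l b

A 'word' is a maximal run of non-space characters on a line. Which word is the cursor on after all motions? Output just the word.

Answer: dog

Derivation:
After 1 (l): row=0 col=1 char='o'
After 2 (b): row=0 col=0 char='d'
After 3 (0): row=0 col=0 char='d'
After 4 (l): row=0 col=1 char='o'
After 5 (k): row=0 col=1 char='o'
After 6 (k): row=0 col=1 char='o'
After 7 (l): row=0 col=2 char='g'
After 8 (b): row=0 col=0 char='d'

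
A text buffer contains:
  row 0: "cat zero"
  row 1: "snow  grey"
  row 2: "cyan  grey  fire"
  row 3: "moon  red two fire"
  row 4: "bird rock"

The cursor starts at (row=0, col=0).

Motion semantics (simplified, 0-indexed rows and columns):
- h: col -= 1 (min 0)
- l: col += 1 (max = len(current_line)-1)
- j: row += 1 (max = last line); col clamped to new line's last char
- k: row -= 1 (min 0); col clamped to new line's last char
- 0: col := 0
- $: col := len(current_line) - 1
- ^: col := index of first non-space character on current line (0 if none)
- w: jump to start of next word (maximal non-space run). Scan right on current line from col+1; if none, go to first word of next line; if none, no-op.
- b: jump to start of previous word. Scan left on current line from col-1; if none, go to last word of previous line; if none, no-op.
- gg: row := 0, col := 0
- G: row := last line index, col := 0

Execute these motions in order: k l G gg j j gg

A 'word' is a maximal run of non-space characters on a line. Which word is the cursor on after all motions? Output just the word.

After 1 (k): row=0 col=0 char='c'
After 2 (l): row=0 col=1 char='a'
After 3 (G): row=4 col=0 char='b'
After 4 (gg): row=0 col=0 char='c'
After 5 (j): row=1 col=0 char='s'
After 6 (j): row=2 col=0 char='c'
After 7 (gg): row=0 col=0 char='c'

Answer: cat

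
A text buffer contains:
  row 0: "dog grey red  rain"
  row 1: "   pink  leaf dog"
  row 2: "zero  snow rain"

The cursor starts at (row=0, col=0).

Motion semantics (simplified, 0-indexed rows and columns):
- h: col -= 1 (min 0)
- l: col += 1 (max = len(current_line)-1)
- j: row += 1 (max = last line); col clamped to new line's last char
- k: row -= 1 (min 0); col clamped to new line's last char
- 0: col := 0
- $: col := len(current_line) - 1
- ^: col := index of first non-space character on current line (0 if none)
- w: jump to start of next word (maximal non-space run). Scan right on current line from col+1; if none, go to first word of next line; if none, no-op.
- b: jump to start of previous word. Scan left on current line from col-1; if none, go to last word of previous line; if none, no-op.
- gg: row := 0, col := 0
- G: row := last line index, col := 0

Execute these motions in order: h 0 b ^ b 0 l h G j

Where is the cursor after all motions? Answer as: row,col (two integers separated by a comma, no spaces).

Answer: 2,0

Derivation:
After 1 (h): row=0 col=0 char='d'
After 2 (0): row=0 col=0 char='d'
After 3 (b): row=0 col=0 char='d'
After 4 (^): row=0 col=0 char='d'
After 5 (b): row=0 col=0 char='d'
After 6 (0): row=0 col=0 char='d'
After 7 (l): row=0 col=1 char='o'
After 8 (h): row=0 col=0 char='d'
After 9 (G): row=2 col=0 char='z'
After 10 (j): row=2 col=0 char='z'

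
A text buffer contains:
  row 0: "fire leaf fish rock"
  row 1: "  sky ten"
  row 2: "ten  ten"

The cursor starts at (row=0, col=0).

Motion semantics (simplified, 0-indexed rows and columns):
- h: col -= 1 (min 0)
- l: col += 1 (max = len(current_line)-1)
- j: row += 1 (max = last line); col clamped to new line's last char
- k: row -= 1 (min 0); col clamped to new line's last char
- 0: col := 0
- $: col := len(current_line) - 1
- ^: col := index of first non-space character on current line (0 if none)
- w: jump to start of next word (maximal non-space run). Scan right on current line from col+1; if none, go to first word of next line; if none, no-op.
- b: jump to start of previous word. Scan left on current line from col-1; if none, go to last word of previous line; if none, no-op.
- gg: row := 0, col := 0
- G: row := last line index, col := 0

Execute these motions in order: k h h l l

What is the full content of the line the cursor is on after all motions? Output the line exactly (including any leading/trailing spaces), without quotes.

Answer: fire leaf fish rock

Derivation:
After 1 (k): row=0 col=0 char='f'
After 2 (h): row=0 col=0 char='f'
After 3 (h): row=0 col=0 char='f'
After 4 (l): row=0 col=1 char='i'
After 5 (l): row=0 col=2 char='r'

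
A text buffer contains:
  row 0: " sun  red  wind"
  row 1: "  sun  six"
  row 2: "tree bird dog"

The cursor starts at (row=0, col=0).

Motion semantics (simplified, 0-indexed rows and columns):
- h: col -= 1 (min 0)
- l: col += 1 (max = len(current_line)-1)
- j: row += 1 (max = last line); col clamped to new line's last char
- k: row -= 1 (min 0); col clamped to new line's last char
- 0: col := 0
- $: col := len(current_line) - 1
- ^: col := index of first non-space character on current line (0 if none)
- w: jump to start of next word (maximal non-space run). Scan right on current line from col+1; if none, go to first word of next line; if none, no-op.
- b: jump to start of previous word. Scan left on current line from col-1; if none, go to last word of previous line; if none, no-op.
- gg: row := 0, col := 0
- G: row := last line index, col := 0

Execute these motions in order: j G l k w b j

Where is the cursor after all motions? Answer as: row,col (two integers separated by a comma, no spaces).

Answer: 1,9

Derivation:
After 1 (j): row=1 col=0 char='_'
After 2 (G): row=2 col=0 char='t'
After 3 (l): row=2 col=1 char='r'
After 4 (k): row=1 col=1 char='_'
After 5 (w): row=1 col=2 char='s'
After 6 (b): row=0 col=11 char='w'
After 7 (j): row=1 col=9 char='x'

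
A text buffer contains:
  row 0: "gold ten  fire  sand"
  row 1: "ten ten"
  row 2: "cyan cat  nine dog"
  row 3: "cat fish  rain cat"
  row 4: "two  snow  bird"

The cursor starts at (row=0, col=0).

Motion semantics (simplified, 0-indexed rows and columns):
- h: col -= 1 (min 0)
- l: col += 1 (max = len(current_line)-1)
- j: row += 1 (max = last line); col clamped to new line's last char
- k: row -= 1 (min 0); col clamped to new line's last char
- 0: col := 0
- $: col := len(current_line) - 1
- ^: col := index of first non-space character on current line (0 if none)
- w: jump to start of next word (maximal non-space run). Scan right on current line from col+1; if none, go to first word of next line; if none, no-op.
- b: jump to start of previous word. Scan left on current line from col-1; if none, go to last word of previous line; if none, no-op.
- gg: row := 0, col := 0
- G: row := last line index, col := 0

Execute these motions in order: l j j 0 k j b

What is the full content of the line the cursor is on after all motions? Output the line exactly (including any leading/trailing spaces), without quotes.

Answer: ten ten

Derivation:
After 1 (l): row=0 col=1 char='o'
After 2 (j): row=1 col=1 char='e'
After 3 (j): row=2 col=1 char='y'
After 4 (0): row=2 col=0 char='c'
After 5 (k): row=1 col=0 char='t'
After 6 (j): row=2 col=0 char='c'
After 7 (b): row=1 col=4 char='t'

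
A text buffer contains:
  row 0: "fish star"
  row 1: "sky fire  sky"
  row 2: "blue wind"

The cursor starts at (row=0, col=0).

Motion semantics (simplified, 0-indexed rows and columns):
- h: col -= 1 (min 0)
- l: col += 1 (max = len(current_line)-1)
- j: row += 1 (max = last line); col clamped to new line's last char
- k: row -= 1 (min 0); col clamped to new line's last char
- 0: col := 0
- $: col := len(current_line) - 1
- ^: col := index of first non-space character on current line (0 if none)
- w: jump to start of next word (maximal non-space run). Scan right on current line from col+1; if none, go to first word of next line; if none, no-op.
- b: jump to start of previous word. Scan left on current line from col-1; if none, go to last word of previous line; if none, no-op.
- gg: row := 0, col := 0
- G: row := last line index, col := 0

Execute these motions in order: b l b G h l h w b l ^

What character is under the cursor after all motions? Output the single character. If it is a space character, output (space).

Answer: b

Derivation:
After 1 (b): row=0 col=0 char='f'
After 2 (l): row=0 col=1 char='i'
After 3 (b): row=0 col=0 char='f'
After 4 (G): row=2 col=0 char='b'
After 5 (h): row=2 col=0 char='b'
After 6 (l): row=2 col=1 char='l'
After 7 (h): row=2 col=0 char='b'
After 8 (w): row=2 col=5 char='w'
After 9 (b): row=2 col=0 char='b'
After 10 (l): row=2 col=1 char='l'
After 11 (^): row=2 col=0 char='b'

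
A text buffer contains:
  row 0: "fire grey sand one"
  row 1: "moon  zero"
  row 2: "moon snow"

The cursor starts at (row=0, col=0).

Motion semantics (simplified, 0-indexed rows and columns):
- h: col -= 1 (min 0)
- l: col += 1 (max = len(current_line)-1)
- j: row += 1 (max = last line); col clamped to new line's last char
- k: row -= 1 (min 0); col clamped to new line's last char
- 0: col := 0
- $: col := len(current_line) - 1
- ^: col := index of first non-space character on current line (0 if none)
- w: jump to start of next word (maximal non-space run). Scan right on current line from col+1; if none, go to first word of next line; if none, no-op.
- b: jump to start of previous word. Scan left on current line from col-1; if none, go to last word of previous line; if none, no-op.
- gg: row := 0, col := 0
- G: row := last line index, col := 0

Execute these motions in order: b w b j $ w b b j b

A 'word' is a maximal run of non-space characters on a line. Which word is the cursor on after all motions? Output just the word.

After 1 (b): row=0 col=0 char='f'
After 2 (w): row=0 col=5 char='g'
After 3 (b): row=0 col=0 char='f'
After 4 (j): row=1 col=0 char='m'
After 5 ($): row=1 col=9 char='o'
After 6 (w): row=2 col=0 char='m'
After 7 (b): row=1 col=6 char='z'
After 8 (b): row=1 col=0 char='m'
After 9 (j): row=2 col=0 char='m'
After 10 (b): row=1 col=6 char='z'

Answer: zero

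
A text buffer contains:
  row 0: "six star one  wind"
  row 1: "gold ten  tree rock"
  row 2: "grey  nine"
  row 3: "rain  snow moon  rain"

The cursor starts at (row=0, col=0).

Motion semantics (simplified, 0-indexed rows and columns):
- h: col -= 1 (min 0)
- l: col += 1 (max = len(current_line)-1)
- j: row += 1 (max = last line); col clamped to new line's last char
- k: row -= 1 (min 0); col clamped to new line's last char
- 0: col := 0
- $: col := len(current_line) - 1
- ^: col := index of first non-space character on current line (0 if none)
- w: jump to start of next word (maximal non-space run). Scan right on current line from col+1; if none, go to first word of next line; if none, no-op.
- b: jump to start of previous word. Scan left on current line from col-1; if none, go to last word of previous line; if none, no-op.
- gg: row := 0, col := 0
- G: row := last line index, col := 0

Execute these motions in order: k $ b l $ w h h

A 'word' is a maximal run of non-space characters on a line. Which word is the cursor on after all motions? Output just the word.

Answer: gold

Derivation:
After 1 (k): row=0 col=0 char='s'
After 2 ($): row=0 col=17 char='d'
After 3 (b): row=0 col=14 char='w'
After 4 (l): row=0 col=15 char='i'
After 5 ($): row=0 col=17 char='d'
After 6 (w): row=1 col=0 char='g'
After 7 (h): row=1 col=0 char='g'
After 8 (h): row=1 col=0 char='g'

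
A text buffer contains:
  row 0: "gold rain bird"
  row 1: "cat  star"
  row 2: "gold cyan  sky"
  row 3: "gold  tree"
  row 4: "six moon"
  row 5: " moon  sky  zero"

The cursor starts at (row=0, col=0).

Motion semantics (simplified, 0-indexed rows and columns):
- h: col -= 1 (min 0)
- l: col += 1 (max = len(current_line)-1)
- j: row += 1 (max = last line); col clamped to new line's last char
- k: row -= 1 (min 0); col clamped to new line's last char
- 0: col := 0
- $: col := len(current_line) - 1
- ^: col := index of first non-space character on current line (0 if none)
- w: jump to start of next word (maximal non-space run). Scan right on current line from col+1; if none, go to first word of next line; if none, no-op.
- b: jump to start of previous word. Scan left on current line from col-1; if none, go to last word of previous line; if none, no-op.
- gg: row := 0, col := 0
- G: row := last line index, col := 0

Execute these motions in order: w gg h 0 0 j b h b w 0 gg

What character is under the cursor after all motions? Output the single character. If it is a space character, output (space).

After 1 (w): row=0 col=5 char='r'
After 2 (gg): row=0 col=0 char='g'
After 3 (h): row=0 col=0 char='g'
After 4 (0): row=0 col=0 char='g'
After 5 (0): row=0 col=0 char='g'
After 6 (j): row=1 col=0 char='c'
After 7 (b): row=0 col=10 char='b'
After 8 (h): row=0 col=9 char='_'
After 9 (b): row=0 col=5 char='r'
After 10 (w): row=0 col=10 char='b'
After 11 (0): row=0 col=0 char='g'
After 12 (gg): row=0 col=0 char='g'

Answer: g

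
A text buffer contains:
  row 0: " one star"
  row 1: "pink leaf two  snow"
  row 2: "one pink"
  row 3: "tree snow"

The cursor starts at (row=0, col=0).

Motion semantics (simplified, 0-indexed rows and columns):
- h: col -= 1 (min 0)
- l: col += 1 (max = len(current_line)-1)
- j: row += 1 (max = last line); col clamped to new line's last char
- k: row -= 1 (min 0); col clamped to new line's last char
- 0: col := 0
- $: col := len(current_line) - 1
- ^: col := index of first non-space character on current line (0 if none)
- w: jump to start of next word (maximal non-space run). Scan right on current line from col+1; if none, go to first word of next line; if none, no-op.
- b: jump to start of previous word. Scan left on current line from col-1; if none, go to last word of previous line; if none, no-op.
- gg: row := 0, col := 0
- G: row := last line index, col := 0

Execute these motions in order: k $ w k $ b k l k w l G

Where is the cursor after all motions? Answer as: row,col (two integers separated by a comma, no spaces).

After 1 (k): row=0 col=0 char='_'
After 2 ($): row=0 col=8 char='r'
After 3 (w): row=1 col=0 char='p'
After 4 (k): row=0 col=0 char='_'
After 5 ($): row=0 col=8 char='r'
After 6 (b): row=0 col=5 char='s'
After 7 (k): row=0 col=5 char='s'
After 8 (l): row=0 col=6 char='t'
After 9 (k): row=0 col=6 char='t'
After 10 (w): row=1 col=0 char='p'
After 11 (l): row=1 col=1 char='i'
After 12 (G): row=3 col=0 char='t'

Answer: 3,0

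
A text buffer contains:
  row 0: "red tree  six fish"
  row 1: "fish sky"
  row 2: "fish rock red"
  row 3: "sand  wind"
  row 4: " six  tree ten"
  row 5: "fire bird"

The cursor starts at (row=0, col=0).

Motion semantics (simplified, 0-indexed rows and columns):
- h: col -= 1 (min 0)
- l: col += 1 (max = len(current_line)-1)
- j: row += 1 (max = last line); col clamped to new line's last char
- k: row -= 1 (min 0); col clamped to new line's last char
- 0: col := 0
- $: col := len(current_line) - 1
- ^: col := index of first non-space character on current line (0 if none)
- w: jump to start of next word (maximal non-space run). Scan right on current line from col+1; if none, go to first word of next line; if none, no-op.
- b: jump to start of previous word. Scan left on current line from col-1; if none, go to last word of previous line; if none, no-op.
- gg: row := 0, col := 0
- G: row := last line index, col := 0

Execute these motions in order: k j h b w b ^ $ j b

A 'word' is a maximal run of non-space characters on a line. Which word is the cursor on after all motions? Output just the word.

Answer: sky

Derivation:
After 1 (k): row=0 col=0 char='r'
After 2 (j): row=1 col=0 char='f'
After 3 (h): row=1 col=0 char='f'
After 4 (b): row=0 col=14 char='f'
After 5 (w): row=1 col=0 char='f'
After 6 (b): row=0 col=14 char='f'
After 7 (^): row=0 col=0 char='r'
After 8 ($): row=0 col=17 char='h'
After 9 (j): row=1 col=7 char='y'
After 10 (b): row=1 col=5 char='s'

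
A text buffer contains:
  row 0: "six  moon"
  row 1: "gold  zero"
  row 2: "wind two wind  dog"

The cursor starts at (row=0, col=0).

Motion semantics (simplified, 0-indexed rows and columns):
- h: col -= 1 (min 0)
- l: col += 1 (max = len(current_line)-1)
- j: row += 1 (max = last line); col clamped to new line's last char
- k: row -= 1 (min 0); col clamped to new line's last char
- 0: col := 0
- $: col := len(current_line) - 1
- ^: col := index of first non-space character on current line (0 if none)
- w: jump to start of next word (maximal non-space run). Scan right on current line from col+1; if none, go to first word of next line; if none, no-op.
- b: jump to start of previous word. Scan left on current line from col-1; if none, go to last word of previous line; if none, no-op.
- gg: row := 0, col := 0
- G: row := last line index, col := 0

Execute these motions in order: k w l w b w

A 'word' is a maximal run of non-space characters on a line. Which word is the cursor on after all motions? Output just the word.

Answer: gold

Derivation:
After 1 (k): row=0 col=0 char='s'
After 2 (w): row=0 col=5 char='m'
After 3 (l): row=0 col=6 char='o'
After 4 (w): row=1 col=0 char='g'
After 5 (b): row=0 col=5 char='m'
After 6 (w): row=1 col=0 char='g'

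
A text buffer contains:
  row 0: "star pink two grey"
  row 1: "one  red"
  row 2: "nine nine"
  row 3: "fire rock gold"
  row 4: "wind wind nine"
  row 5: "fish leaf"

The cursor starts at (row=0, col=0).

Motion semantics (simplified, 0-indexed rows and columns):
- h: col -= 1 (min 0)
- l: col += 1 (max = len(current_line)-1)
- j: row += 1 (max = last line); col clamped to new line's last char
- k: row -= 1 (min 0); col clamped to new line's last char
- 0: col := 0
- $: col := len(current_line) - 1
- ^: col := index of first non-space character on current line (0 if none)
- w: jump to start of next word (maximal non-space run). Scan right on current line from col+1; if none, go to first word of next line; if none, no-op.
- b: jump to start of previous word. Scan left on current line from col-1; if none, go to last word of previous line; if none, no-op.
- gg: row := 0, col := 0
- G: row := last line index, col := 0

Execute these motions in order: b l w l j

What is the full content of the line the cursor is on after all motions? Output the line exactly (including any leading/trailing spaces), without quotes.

After 1 (b): row=0 col=0 char='s'
After 2 (l): row=0 col=1 char='t'
After 3 (w): row=0 col=5 char='p'
After 4 (l): row=0 col=6 char='i'
After 5 (j): row=1 col=6 char='e'

Answer: one  red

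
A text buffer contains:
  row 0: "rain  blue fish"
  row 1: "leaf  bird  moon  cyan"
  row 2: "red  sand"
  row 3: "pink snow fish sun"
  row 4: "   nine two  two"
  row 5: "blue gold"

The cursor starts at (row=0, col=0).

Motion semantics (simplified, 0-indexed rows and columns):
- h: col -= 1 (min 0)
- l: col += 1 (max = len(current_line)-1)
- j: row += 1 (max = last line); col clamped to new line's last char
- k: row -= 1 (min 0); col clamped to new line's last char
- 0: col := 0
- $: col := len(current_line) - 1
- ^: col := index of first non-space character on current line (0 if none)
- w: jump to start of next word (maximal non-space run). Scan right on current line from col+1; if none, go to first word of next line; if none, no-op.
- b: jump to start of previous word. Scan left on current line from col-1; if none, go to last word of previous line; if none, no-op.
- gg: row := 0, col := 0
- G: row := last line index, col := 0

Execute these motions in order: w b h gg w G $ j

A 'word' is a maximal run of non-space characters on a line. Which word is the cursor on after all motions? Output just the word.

Answer: gold

Derivation:
After 1 (w): row=0 col=6 char='b'
After 2 (b): row=0 col=0 char='r'
After 3 (h): row=0 col=0 char='r'
After 4 (gg): row=0 col=0 char='r'
After 5 (w): row=0 col=6 char='b'
After 6 (G): row=5 col=0 char='b'
After 7 ($): row=5 col=8 char='d'
After 8 (j): row=5 col=8 char='d'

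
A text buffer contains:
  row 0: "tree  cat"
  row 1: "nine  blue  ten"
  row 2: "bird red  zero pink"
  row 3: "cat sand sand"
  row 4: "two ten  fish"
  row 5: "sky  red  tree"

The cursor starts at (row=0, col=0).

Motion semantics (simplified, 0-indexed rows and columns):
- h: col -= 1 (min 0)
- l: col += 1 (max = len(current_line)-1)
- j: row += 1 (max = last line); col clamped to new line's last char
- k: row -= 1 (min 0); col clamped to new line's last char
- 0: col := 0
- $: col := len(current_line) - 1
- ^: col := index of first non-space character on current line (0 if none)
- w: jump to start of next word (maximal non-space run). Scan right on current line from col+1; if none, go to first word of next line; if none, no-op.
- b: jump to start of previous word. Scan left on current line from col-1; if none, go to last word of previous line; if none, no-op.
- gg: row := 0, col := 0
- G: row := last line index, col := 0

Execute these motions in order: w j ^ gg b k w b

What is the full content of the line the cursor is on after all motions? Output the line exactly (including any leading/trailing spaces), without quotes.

After 1 (w): row=0 col=6 char='c'
After 2 (j): row=1 col=6 char='b'
After 3 (^): row=1 col=0 char='n'
After 4 (gg): row=0 col=0 char='t'
After 5 (b): row=0 col=0 char='t'
After 6 (k): row=0 col=0 char='t'
After 7 (w): row=0 col=6 char='c'
After 8 (b): row=0 col=0 char='t'

Answer: tree  cat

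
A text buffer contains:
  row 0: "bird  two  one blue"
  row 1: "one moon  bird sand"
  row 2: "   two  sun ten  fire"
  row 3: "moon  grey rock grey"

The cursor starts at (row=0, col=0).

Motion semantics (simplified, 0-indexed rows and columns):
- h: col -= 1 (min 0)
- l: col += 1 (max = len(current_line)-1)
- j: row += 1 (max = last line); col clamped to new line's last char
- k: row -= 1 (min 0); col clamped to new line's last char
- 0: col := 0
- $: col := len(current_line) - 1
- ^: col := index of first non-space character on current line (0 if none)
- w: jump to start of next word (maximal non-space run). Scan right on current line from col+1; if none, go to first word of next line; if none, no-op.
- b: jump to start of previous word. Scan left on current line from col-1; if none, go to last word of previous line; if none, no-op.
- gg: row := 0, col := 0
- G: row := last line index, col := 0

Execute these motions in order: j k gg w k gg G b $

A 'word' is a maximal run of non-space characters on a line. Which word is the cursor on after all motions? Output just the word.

Answer: fire

Derivation:
After 1 (j): row=1 col=0 char='o'
After 2 (k): row=0 col=0 char='b'
After 3 (gg): row=0 col=0 char='b'
After 4 (w): row=0 col=6 char='t'
After 5 (k): row=0 col=6 char='t'
After 6 (gg): row=0 col=0 char='b'
After 7 (G): row=3 col=0 char='m'
After 8 (b): row=2 col=17 char='f'
After 9 ($): row=2 col=20 char='e'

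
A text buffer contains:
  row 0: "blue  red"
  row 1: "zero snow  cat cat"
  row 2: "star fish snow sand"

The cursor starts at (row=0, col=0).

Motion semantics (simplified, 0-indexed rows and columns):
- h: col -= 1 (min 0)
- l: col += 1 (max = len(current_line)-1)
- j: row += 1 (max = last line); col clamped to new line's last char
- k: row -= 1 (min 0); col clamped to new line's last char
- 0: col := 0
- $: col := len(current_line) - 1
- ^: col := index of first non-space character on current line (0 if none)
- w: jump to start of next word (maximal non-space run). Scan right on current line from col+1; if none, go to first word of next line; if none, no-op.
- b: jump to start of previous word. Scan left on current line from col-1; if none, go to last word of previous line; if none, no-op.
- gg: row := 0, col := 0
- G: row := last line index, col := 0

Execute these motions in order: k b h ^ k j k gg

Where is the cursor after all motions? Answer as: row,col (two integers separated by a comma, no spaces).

After 1 (k): row=0 col=0 char='b'
After 2 (b): row=0 col=0 char='b'
After 3 (h): row=0 col=0 char='b'
After 4 (^): row=0 col=0 char='b'
After 5 (k): row=0 col=0 char='b'
After 6 (j): row=1 col=0 char='z'
After 7 (k): row=0 col=0 char='b'
After 8 (gg): row=0 col=0 char='b'

Answer: 0,0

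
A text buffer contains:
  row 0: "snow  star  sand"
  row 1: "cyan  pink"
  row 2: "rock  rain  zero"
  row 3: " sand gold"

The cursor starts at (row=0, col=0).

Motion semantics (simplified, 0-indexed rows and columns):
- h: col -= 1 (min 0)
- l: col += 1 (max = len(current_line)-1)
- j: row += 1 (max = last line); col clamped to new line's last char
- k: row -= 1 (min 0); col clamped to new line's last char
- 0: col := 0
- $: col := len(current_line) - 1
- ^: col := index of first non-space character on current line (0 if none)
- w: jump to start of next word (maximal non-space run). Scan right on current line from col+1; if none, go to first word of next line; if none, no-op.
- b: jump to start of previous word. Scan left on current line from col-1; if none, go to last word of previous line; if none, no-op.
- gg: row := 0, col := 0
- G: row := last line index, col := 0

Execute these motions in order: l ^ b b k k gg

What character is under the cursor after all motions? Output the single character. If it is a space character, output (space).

After 1 (l): row=0 col=1 char='n'
After 2 (^): row=0 col=0 char='s'
After 3 (b): row=0 col=0 char='s'
After 4 (b): row=0 col=0 char='s'
After 5 (k): row=0 col=0 char='s'
After 6 (k): row=0 col=0 char='s'
After 7 (gg): row=0 col=0 char='s'

Answer: s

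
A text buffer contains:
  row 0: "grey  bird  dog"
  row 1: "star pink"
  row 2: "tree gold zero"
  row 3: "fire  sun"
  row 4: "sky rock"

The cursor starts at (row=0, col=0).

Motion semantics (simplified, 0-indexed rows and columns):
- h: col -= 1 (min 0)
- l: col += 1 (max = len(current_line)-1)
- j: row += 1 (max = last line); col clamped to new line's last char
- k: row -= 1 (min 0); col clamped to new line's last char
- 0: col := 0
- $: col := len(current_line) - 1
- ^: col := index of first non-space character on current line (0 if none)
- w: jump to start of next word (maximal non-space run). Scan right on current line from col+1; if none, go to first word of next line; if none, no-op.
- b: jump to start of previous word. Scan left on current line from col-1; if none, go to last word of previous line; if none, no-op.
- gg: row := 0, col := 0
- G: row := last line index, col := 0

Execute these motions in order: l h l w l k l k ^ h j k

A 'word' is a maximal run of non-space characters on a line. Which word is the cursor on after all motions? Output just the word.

Answer: grey

Derivation:
After 1 (l): row=0 col=1 char='r'
After 2 (h): row=0 col=0 char='g'
After 3 (l): row=0 col=1 char='r'
After 4 (w): row=0 col=6 char='b'
After 5 (l): row=0 col=7 char='i'
After 6 (k): row=0 col=7 char='i'
After 7 (l): row=0 col=8 char='r'
After 8 (k): row=0 col=8 char='r'
After 9 (^): row=0 col=0 char='g'
After 10 (h): row=0 col=0 char='g'
After 11 (j): row=1 col=0 char='s'
After 12 (k): row=0 col=0 char='g'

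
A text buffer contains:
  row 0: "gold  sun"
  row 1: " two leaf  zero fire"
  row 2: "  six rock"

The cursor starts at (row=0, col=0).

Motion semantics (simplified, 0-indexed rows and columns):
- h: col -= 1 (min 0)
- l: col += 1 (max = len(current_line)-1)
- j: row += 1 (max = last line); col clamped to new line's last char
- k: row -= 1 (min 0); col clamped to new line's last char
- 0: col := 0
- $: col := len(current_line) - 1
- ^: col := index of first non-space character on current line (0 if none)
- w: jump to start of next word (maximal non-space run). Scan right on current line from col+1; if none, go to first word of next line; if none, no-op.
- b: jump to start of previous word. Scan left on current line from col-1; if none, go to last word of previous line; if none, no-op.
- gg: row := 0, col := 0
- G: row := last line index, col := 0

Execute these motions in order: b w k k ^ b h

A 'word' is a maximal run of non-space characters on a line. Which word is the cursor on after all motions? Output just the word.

Answer: gold

Derivation:
After 1 (b): row=0 col=0 char='g'
After 2 (w): row=0 col=6 char='s'
After 3 (k): row=0 col=6 char='s'
After 4 (k): row=0 col=6 char='s'
After 5 (^): row=0 col=0 char='g'
After 6 (b): row=0 col=0 char='g'
After 7 (h): row=0 col=0 char='g'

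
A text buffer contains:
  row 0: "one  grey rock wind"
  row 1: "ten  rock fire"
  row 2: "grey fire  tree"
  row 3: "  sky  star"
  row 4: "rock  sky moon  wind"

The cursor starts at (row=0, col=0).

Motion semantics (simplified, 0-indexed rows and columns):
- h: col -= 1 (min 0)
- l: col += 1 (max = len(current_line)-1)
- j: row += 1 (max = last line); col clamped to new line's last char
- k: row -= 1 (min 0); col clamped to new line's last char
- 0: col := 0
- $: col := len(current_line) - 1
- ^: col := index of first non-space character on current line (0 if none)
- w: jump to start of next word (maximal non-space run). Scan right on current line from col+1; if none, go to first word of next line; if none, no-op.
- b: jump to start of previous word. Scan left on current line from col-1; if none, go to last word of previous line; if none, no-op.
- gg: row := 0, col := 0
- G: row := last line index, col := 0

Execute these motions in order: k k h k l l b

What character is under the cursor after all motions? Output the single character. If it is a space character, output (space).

Answer: o

Derivation:
After 1 (k): row=0 col=0 char='o'
After 2 (k): row=0 col=0 char='o'
After 3 (h): row=0 col=0 char='o'
After 4 (k): row=0 col=0 char='o'
After 5 (l): row=0 col=1 char='n'
After 6 (l): row=0 col=2 char='e'
After 7 (b): row=0 col=0 char='o'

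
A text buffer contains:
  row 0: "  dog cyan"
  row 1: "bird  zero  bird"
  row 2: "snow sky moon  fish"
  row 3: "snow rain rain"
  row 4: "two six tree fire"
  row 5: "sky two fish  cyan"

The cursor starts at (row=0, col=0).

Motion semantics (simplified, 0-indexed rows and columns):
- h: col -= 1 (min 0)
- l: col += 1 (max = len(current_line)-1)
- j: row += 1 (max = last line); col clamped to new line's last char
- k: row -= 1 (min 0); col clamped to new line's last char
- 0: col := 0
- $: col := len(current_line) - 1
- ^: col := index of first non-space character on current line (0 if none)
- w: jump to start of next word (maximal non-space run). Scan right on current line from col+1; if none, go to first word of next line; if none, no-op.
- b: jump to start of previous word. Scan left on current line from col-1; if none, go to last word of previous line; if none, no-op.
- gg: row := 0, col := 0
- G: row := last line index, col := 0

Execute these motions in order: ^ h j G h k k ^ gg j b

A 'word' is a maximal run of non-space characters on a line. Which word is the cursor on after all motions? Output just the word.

Answer: cyan

Derivation:
After 1 (^): row=0 col=2 char='d'
After 2 (h): row=0 col=1 char='_'
After 3 (j): row=1 col=1 char='i'
After 4 (G): row=5 col=0 char='s'
After 5 (h): row=5 col=0 char='s'
After 6 (k): row=4 col=0 char='t'
After 7 (k): row=3 col=0 char='s'
After 8 (^): row=3 col=0 char='s'
After 9 (gg): row=0 col=0 char='_'
After 10 (j): row=1 col=0 char='b'
After 11 (b): row=0 col=6 char='c'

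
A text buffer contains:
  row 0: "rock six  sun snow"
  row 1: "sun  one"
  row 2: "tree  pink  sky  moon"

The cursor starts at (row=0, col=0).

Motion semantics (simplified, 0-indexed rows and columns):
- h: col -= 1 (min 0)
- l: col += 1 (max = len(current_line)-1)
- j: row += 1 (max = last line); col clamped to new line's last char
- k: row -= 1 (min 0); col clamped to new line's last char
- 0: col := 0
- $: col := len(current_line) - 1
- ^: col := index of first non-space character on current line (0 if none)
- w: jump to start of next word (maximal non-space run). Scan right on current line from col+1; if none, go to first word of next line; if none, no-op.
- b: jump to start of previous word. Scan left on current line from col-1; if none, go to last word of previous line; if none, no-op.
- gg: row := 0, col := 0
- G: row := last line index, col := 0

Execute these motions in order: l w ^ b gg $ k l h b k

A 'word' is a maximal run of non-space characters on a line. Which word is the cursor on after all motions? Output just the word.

After 1 (l): row=0 col=1 char='o'
After 2 (w): row=0 col=5 char='s'
After 3 (^): row=0 col=0 char='r'
After 4 (b): row=0 col=0 char='r'
After 5 (gg): row=0 col=0 char='r'
After 6 ($): row=0 col=17 char='w'
After 7 (k): row=0 col=17 char='w'
After 8 (l): row=0 col=17 char='w'
After 9 (h): row=0 col=16 char='o'
After 10 (b): row=0 col=14 char='s'
After 11 (k): row=0 col=14 char='s'

Answer: snow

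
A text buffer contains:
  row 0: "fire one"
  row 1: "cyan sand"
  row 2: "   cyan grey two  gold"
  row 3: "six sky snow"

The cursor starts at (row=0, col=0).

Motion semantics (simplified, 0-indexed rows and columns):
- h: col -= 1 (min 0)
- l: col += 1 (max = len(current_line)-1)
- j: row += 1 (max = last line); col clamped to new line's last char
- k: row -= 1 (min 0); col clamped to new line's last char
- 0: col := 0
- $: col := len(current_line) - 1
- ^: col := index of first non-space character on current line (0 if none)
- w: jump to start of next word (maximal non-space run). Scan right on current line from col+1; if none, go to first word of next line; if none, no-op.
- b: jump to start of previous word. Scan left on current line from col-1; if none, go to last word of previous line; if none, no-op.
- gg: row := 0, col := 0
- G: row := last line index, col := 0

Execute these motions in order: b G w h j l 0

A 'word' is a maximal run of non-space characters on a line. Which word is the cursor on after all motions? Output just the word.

After 1 (b): row=0 col=0 char='f'
After 2 (G): row=3 col=0 char='s'
After 3 (w): row=3 col=4 char='s'
After 4 (h): row=3 col=3 char='_'
After 5 (j): row=3 col=3 char='_'
After 6 (l): row=3 col=4 char='s'
After 7 (0): row=3 col=0 char='s'

Answer: six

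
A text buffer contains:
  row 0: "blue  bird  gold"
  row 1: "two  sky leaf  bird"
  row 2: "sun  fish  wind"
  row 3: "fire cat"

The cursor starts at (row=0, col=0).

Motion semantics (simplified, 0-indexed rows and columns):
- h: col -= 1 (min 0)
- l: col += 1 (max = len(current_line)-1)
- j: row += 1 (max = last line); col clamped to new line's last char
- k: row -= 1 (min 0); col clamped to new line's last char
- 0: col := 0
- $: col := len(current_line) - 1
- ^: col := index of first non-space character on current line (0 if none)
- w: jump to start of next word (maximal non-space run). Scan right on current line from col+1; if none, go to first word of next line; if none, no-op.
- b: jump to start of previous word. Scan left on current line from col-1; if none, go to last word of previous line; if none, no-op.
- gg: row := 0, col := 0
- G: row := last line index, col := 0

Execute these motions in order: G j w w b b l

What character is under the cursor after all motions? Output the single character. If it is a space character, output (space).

After 1 (G): row=3 col=0 char='f'
After 2 (j): row=3 col=0 char='f'
After 3 (w): row=3 col=5 char='c'
After 4 (w): row=3 col=5 char='c'
After 5 (b): row=3 col=0 char='f'
After 6 (b): row=2 col=11 char='w'
After 7 (l): row=2 col=12 char='i'

Answer: i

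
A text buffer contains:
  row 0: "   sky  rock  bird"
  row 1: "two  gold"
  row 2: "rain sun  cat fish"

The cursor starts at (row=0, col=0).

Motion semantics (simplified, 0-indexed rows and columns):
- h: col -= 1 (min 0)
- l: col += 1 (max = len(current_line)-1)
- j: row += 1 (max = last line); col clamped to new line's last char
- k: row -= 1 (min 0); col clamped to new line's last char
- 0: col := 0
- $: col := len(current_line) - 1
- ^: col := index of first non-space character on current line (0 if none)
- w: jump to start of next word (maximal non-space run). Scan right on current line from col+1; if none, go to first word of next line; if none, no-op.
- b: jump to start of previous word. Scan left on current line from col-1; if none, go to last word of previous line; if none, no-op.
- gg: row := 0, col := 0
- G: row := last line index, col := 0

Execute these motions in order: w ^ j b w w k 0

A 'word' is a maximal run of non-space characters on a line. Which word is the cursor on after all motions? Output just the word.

Answer: two

Derivation:
After 1 (w): row=0 col=3 char='s'
After 2 (^): row=0 col=3 char='s'
After 3 (j): row=1 col=3 char='_'
After 4 (b): row=1 col=0 char='t'
After 5 (w): row=1 col=5 char='g'
After 6 (w): row=2 col=0 char='r'
After 7 (k): row=1 col=0 char='t'
After 8 (0): row=1 col=0 char='t'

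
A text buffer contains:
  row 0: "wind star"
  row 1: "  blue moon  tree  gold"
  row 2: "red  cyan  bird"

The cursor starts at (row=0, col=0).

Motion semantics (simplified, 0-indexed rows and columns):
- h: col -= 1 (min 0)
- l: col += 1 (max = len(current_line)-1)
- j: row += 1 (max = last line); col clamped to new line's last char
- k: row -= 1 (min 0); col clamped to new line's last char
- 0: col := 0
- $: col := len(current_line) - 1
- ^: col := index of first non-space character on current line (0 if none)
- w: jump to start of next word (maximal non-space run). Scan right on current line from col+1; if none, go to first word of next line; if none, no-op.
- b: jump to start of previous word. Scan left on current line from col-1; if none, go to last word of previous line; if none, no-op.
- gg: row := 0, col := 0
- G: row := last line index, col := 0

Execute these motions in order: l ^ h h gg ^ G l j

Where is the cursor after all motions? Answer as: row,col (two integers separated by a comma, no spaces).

After 1 (l): row=0 col=1 char='i'
After 2 (^): row=0 col=0 char='w'
After 3 (h): row=0 col=0 char='w'
After 4 (h): row=0 col=0 char='w'
After 5 (gg): row=0 col=0 char='w'
After 6 (^): row=0 col=0 char='w'
After 7 (G): row=2 col=0 char='r'
After 8 (l): row=2 col=1 char='e'
After 9 (j): row=2 col=1 char='e'

Answer: 2,1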